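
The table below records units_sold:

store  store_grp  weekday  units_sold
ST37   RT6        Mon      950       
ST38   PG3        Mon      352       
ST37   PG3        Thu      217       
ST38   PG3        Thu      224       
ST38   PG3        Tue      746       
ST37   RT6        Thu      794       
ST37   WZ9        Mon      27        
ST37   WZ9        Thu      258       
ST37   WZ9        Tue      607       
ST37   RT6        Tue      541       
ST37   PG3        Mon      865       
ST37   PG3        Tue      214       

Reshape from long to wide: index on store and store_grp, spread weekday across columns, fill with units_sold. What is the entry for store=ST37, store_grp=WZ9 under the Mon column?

27

Wide layout: rows indexed by store and store_grp, columns are the 3 distinct weekday values (Mon, Thu, Tue).
Cell (store=ST37, store_grp=WZ9, weekday=Mon) draws from the long row where store=ST37, store_grp=WZ9 and weekday=Mon, which has units_sold=27.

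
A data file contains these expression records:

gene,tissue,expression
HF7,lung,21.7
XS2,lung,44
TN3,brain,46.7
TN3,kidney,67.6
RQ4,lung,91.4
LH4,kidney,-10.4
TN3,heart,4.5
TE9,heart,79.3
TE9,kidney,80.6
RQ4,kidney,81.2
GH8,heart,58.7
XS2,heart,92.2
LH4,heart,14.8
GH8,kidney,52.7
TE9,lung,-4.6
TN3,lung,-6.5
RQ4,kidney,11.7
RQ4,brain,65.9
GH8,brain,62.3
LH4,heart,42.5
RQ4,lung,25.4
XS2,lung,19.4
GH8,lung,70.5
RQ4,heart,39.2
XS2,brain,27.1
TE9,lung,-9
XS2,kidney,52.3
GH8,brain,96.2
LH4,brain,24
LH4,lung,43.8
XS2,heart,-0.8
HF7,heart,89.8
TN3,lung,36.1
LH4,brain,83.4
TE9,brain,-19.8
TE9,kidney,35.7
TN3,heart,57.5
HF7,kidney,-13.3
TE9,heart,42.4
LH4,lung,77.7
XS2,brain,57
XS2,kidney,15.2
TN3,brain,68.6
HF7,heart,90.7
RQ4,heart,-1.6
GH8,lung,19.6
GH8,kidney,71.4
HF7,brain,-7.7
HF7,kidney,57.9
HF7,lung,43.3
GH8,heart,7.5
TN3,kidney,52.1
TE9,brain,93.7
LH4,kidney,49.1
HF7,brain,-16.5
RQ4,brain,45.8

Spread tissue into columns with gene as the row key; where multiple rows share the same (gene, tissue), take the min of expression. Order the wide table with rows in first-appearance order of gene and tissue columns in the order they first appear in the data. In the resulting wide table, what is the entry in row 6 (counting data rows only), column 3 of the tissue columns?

35.7

With rows in first-appearance order of gene, row 6 is gene=TE9. tissue columns in first-appearance order: lung, brain, kidney, heart; column 3 is kidney.
Long rows with gene=TE9, tissue=kidney: min(80.6, 35.7) = 35.7.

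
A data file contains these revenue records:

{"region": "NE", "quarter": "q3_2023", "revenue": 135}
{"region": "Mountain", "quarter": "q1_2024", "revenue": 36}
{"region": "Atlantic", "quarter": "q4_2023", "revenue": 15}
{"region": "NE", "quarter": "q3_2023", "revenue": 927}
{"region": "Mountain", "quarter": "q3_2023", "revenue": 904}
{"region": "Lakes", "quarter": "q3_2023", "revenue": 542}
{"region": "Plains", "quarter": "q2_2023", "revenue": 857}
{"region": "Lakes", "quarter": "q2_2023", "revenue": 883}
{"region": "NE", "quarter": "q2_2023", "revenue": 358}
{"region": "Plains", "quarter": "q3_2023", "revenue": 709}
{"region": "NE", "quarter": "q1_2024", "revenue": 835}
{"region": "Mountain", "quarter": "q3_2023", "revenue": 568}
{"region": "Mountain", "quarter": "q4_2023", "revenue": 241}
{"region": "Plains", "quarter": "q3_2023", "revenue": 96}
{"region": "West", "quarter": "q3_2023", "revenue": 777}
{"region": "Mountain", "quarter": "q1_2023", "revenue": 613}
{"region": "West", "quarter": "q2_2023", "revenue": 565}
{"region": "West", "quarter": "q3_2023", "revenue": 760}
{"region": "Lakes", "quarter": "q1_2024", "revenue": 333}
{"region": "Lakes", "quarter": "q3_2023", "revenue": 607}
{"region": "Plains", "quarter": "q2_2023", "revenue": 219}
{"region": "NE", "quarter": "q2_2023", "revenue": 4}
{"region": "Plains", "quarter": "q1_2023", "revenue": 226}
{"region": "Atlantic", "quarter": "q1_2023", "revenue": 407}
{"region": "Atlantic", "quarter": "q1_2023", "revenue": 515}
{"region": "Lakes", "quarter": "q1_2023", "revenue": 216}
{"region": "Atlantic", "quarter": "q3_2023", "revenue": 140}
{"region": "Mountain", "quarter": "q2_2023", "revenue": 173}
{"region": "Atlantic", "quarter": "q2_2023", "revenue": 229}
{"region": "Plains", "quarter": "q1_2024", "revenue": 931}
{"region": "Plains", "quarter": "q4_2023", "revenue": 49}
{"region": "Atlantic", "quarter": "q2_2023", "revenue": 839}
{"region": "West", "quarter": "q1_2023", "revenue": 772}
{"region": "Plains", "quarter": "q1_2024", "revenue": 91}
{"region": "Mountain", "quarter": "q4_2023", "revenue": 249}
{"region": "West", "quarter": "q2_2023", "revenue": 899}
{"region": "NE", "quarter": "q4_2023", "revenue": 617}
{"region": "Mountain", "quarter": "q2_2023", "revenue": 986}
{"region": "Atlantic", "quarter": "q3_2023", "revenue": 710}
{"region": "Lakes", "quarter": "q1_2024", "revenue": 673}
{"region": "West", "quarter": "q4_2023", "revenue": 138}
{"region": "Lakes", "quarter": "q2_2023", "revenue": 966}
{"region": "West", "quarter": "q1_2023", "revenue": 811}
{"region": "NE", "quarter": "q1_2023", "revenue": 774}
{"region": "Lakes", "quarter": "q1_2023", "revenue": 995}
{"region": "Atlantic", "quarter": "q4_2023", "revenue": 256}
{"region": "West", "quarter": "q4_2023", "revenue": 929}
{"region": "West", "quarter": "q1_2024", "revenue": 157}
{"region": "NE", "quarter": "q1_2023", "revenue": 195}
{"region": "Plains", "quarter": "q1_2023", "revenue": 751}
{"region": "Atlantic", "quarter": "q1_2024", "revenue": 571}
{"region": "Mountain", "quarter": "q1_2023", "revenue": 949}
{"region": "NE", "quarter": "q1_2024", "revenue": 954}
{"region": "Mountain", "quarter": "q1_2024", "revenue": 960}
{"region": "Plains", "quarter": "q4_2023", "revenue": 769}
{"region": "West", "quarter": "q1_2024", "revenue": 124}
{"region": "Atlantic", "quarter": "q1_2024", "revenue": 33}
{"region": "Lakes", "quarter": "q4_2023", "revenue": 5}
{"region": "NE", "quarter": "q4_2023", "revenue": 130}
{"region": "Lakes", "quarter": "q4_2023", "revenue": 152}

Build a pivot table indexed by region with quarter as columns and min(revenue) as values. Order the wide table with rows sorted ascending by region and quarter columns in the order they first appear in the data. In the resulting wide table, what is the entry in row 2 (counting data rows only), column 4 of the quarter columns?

883

With rows sorted ascending by region, row 2 is region=Lakes. quarter columns in first-appearance order: q3_2023, q1_2024, q4_2023, q2_2023, q1_2023; column 4 is q2_2023.
Long rows with region=Lakes, quarter=q2_2023: min(883, 966) = 883.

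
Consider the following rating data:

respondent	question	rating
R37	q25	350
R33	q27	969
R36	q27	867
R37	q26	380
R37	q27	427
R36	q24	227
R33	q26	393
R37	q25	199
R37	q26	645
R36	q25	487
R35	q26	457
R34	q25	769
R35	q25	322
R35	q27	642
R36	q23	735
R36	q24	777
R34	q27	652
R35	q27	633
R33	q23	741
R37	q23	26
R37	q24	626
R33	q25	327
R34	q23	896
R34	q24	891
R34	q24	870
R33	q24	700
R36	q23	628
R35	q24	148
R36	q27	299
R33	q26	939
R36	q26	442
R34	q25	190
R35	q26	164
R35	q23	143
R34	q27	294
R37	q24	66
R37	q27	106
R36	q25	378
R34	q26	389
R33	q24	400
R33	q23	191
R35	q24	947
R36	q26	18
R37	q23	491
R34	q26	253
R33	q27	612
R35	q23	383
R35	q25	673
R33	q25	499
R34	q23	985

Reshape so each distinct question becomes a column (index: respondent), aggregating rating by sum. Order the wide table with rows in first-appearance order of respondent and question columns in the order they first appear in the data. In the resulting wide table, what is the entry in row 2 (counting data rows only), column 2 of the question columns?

With rows in first-appearance order of respondent, row 2 is respondent=R33. question columns in first-appearance order: q25, q27, q26, q24, q23; column 2 is q27.
Long rows with respondent=R33, question=q27: 969 + 612 = 1581.

1581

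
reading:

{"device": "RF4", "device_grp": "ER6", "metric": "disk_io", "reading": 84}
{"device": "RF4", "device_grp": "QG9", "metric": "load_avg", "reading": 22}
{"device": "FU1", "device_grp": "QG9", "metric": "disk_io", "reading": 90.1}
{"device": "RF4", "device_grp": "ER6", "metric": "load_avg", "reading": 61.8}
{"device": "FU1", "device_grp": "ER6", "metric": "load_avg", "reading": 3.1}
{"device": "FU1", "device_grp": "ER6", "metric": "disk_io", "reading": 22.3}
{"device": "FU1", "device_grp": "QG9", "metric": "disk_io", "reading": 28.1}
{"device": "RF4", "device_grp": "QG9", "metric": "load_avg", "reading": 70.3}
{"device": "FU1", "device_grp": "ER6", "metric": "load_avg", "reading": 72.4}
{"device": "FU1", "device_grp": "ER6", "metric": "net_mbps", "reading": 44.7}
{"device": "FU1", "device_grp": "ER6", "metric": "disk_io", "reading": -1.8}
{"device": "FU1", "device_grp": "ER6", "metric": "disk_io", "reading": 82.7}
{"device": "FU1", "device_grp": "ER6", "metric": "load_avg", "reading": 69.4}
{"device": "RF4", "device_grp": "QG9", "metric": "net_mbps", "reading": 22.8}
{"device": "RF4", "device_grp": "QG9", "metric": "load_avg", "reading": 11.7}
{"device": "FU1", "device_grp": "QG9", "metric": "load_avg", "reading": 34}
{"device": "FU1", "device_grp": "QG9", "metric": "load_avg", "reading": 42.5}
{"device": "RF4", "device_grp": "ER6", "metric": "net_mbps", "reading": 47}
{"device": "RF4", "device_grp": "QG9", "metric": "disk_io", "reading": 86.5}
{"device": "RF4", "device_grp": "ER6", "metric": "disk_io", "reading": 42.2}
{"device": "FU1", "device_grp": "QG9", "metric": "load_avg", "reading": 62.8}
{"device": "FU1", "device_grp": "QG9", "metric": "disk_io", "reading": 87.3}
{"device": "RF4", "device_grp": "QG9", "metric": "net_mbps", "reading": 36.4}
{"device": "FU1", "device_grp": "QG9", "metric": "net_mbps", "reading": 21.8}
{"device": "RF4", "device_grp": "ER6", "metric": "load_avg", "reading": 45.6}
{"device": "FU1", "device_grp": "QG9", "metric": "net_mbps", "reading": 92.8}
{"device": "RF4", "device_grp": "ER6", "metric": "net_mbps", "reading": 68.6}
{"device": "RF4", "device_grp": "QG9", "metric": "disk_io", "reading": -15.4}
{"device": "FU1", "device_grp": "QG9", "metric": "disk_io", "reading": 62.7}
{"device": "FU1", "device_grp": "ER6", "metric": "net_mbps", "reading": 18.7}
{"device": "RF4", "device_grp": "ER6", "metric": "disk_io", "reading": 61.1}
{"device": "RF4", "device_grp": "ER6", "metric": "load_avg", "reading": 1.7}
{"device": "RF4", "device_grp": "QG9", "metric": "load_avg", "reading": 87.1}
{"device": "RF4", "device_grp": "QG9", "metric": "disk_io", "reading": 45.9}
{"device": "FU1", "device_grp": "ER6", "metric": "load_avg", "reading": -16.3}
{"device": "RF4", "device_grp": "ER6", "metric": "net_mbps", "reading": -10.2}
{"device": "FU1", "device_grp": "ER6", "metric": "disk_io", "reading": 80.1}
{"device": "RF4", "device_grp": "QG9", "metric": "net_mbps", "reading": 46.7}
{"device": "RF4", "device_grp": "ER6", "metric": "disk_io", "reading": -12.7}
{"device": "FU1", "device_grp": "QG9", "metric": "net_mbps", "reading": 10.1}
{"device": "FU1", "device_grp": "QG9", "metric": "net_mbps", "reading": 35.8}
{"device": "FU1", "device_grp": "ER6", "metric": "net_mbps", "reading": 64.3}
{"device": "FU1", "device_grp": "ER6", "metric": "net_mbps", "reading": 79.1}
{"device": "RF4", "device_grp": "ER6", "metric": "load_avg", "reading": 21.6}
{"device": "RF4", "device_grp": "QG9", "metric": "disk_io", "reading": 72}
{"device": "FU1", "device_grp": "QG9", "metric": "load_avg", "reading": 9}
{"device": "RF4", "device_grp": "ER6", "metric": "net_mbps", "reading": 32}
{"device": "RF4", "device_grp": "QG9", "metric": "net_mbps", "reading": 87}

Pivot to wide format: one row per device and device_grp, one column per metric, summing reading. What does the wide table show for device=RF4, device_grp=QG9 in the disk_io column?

189

Rows with device=RF4, device_grp=QG9 and metric=disk_io: reading values are 86.5, -15.4, 45.9, 72.
86.5 + -15.4 + 45.9 + 72 = 189.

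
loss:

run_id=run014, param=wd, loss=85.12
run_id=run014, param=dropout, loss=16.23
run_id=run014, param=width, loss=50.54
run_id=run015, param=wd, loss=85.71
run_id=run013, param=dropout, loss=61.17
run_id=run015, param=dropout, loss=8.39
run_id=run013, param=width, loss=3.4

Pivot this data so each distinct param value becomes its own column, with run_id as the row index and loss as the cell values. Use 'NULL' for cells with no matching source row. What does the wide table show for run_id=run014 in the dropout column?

16.23

The long row with run_id=run014, param=dropout has loss=16.23.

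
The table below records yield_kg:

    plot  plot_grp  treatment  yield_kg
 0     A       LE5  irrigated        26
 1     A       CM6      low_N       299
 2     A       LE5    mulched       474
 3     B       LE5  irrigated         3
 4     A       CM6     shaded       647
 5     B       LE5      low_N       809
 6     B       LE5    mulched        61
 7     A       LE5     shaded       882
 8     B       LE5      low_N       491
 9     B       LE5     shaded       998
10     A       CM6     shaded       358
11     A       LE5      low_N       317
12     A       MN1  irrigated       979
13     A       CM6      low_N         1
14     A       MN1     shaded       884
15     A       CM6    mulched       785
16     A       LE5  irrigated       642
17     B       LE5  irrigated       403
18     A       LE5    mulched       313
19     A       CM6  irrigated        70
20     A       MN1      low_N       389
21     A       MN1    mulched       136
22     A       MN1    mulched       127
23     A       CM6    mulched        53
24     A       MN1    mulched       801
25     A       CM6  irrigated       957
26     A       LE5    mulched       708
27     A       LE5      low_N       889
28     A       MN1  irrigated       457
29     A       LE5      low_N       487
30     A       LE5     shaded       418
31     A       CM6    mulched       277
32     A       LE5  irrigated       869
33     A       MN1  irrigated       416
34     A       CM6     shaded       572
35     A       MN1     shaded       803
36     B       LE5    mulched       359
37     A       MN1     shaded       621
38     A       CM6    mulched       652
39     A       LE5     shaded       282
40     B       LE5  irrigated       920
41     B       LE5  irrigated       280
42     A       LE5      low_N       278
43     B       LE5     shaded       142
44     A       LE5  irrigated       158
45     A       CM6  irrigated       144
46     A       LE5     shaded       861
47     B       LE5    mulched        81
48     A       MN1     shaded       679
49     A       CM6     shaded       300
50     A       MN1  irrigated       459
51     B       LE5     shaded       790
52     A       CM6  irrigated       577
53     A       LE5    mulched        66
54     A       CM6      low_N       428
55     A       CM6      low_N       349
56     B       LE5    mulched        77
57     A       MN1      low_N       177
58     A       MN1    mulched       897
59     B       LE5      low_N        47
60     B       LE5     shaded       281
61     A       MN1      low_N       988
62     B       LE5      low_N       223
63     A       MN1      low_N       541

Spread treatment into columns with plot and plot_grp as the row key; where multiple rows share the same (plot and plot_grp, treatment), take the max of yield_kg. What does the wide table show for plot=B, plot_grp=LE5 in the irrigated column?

920

Rows with plot=B, plot_grp=LE5 and treatment=irrigated: yield_kg values are 3, 403, 920, 280.
max(3, 403, 920, 280) = 920.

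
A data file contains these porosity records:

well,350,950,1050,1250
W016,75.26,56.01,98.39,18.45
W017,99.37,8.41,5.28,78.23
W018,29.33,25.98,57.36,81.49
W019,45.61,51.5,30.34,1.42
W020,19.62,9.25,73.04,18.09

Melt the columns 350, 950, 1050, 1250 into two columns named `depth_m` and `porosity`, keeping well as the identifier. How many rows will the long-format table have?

20

5 well values × 4 melted columns = 20 rows.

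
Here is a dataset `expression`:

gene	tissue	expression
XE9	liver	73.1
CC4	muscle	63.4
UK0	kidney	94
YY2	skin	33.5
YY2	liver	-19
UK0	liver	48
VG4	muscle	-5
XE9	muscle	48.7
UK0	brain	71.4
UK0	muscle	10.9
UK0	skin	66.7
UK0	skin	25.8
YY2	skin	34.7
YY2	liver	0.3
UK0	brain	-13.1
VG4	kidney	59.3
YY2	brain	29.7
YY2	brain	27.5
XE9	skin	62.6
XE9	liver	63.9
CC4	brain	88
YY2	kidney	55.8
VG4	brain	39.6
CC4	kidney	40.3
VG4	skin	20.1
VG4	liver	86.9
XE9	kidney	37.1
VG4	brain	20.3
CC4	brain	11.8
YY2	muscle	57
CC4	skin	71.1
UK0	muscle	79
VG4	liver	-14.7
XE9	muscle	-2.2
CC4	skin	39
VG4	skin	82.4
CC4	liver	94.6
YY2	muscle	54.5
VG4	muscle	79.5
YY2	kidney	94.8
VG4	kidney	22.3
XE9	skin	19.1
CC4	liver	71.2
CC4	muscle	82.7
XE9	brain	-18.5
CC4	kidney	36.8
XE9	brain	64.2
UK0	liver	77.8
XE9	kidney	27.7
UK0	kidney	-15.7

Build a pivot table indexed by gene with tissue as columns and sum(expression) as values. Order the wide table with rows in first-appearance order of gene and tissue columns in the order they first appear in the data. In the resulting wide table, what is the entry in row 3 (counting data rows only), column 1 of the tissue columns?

125.8

With rows in first-appearance order of gene, row 3 is gene=UK0. tissue columns in first-appearance order: liver, muscle, kidney, skin, brain; column 1 is liver.
Long rows with gene=UK0, tissue=liver: 48 + 77.8 = 125.8.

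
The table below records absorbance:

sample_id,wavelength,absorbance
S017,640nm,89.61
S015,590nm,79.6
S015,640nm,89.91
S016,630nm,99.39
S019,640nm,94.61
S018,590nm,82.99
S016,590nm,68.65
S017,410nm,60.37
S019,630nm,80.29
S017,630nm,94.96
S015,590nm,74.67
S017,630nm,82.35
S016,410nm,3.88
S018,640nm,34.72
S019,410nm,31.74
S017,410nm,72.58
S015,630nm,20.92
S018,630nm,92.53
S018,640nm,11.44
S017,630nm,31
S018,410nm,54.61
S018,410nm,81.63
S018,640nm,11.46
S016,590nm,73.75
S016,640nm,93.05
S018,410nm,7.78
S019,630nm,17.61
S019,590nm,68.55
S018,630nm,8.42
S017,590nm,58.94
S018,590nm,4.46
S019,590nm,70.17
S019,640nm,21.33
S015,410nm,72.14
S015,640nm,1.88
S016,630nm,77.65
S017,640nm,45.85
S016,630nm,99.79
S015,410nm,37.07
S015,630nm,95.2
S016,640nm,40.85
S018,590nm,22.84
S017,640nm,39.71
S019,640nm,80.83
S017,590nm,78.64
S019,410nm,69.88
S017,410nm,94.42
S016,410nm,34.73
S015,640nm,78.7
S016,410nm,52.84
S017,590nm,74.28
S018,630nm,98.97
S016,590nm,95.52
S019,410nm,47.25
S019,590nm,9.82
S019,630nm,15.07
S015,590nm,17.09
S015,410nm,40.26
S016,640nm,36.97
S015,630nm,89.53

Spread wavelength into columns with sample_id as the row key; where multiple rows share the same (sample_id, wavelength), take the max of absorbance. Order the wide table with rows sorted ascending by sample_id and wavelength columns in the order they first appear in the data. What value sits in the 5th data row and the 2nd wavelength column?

With rows sorted ascending by sample_id, row 5 is sample_id=S019. wavelength columns in first-appearance order: 640nm, 590nm, 630nm, 410nm; column 2 is 590nm.
Long rows with sample_id=S019, wavelength=590nm: max(68.55, 70.17, 9.82) = 70.17.

70.17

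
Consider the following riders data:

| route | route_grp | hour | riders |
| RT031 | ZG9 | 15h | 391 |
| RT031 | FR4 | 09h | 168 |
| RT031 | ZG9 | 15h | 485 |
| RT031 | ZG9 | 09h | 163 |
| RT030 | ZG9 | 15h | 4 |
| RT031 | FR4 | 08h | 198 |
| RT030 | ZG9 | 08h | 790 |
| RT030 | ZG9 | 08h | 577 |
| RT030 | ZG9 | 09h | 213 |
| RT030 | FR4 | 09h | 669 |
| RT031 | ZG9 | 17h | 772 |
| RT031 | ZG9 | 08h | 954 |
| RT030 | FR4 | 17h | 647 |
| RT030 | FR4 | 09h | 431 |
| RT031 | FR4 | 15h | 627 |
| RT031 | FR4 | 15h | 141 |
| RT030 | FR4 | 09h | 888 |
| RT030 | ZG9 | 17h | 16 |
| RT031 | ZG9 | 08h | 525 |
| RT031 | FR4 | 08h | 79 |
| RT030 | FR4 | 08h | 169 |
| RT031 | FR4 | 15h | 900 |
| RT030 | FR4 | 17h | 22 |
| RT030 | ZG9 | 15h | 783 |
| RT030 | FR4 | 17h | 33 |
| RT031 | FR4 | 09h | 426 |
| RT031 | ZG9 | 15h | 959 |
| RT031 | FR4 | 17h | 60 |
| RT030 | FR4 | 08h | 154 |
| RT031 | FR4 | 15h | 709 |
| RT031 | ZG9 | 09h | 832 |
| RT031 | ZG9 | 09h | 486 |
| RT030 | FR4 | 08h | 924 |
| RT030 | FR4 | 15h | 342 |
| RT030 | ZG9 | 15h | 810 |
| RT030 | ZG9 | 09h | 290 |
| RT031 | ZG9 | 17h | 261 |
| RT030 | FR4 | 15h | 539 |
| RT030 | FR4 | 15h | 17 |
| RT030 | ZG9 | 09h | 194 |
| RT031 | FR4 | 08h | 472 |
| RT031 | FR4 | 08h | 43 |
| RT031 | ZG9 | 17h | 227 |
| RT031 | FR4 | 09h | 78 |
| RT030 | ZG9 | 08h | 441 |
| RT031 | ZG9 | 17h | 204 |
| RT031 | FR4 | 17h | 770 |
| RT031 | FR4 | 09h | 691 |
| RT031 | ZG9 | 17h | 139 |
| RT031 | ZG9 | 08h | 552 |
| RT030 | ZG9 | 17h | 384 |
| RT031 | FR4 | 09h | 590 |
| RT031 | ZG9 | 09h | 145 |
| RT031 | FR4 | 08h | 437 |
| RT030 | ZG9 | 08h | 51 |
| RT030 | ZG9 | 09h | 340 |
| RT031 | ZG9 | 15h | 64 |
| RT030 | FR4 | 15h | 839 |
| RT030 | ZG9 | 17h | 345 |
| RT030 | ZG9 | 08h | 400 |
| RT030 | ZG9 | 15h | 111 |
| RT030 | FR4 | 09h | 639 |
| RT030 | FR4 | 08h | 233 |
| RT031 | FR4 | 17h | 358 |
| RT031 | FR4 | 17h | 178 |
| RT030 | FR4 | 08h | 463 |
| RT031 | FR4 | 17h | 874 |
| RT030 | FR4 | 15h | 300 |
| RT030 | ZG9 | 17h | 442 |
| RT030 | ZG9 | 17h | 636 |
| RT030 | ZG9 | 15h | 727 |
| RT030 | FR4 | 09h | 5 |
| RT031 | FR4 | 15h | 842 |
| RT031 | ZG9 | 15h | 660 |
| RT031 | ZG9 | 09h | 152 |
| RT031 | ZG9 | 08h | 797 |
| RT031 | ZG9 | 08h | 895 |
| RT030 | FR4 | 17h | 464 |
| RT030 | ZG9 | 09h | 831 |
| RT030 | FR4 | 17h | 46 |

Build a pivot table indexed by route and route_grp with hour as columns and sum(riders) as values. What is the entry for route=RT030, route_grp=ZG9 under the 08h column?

Rows with route=RT030, route_grp=ZG9 and hour=08h: riders values are 790, 577, 441, 51, 400.
790 + 577 + 441 + 51 + 400 = 2259.

2259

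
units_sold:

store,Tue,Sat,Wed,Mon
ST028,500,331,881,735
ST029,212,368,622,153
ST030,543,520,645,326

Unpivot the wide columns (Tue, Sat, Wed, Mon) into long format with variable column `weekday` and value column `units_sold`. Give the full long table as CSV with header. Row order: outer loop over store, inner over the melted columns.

store,weekday,units_sold
ST028,Tue,500
ST028,Sat,331
ST028,Wed,881
ST028,Mon,735
ST029,Tue,212
ST029,Sat,368
ST029,Wed,622
ST029,Mon,153
ST030,Tue,543
ST030,Sat,520
ST030,Wed,645
ST030,Mon,326

Each (store, column) pair becomes one row: 3 × 4 = 12 rows.
For example, (ST028, Tue) → units_sold=500.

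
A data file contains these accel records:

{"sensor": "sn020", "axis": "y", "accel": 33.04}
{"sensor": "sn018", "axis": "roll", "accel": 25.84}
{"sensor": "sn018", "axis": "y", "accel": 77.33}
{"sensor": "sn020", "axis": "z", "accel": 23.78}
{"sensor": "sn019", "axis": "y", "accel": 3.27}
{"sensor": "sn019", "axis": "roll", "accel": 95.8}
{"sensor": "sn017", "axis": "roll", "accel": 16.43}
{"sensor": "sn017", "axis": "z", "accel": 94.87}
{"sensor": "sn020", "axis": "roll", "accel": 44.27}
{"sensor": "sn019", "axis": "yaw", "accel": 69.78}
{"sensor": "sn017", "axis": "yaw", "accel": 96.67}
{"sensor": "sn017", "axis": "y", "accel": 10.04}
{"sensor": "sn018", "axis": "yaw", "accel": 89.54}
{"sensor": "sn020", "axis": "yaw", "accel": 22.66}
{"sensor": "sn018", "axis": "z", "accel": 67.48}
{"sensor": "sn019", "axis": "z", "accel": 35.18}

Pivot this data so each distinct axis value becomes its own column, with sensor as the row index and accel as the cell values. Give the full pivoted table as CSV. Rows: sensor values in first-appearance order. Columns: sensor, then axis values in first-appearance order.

Columns: sensor plus the 4 distinct axis values (y, roll, z, yaw).
For example, row sn020 column y takes accel=33.04 from the long row (sn020, y).

sensor,y,roll,z,yaw
sn020,33.04,44.27,23.78,22.66
sn018,77.33,25.84,67.48,89.54
sn019,3.27,95.8,35.18,69.78
sn017,10.04,16.43,94.87,96.67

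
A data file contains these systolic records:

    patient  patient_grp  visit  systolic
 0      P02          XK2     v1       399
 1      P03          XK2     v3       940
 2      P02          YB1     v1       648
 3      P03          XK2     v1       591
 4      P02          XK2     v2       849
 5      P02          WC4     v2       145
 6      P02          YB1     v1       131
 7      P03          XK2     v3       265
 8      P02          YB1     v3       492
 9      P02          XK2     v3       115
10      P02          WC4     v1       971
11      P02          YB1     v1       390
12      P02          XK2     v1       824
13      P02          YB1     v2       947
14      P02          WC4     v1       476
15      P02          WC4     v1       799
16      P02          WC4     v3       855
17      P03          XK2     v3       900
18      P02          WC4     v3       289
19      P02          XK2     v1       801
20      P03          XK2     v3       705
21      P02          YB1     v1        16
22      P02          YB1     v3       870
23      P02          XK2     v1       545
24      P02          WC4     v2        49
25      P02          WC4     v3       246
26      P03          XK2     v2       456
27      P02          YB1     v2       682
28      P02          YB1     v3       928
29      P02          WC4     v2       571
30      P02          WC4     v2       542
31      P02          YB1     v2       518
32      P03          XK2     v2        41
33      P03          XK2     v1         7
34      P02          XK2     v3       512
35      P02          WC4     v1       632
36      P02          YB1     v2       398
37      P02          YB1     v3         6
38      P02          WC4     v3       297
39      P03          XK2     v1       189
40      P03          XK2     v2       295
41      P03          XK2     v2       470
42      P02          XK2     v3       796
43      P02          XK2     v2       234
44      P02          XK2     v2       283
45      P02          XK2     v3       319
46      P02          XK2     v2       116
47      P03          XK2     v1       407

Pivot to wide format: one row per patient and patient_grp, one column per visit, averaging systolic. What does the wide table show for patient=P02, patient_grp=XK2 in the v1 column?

642.25

Rows with patient=P02, patient_grp=XK2 and visit=v1: systolic values are 399, 824, 801, 545.
(399 + 824 + 801 + 545) / 4 = 642.25.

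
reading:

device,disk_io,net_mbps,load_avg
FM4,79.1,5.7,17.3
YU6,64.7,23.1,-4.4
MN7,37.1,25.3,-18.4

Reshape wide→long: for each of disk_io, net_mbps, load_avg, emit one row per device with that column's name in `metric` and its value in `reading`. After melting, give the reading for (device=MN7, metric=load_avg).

Unpivoting turns each (device, wide-column) pair into one long row.
The wide cell at row MN7, column load_avg holds -18.4, so the long row (MN7, load_avg) has reading=-18.4.

-18.4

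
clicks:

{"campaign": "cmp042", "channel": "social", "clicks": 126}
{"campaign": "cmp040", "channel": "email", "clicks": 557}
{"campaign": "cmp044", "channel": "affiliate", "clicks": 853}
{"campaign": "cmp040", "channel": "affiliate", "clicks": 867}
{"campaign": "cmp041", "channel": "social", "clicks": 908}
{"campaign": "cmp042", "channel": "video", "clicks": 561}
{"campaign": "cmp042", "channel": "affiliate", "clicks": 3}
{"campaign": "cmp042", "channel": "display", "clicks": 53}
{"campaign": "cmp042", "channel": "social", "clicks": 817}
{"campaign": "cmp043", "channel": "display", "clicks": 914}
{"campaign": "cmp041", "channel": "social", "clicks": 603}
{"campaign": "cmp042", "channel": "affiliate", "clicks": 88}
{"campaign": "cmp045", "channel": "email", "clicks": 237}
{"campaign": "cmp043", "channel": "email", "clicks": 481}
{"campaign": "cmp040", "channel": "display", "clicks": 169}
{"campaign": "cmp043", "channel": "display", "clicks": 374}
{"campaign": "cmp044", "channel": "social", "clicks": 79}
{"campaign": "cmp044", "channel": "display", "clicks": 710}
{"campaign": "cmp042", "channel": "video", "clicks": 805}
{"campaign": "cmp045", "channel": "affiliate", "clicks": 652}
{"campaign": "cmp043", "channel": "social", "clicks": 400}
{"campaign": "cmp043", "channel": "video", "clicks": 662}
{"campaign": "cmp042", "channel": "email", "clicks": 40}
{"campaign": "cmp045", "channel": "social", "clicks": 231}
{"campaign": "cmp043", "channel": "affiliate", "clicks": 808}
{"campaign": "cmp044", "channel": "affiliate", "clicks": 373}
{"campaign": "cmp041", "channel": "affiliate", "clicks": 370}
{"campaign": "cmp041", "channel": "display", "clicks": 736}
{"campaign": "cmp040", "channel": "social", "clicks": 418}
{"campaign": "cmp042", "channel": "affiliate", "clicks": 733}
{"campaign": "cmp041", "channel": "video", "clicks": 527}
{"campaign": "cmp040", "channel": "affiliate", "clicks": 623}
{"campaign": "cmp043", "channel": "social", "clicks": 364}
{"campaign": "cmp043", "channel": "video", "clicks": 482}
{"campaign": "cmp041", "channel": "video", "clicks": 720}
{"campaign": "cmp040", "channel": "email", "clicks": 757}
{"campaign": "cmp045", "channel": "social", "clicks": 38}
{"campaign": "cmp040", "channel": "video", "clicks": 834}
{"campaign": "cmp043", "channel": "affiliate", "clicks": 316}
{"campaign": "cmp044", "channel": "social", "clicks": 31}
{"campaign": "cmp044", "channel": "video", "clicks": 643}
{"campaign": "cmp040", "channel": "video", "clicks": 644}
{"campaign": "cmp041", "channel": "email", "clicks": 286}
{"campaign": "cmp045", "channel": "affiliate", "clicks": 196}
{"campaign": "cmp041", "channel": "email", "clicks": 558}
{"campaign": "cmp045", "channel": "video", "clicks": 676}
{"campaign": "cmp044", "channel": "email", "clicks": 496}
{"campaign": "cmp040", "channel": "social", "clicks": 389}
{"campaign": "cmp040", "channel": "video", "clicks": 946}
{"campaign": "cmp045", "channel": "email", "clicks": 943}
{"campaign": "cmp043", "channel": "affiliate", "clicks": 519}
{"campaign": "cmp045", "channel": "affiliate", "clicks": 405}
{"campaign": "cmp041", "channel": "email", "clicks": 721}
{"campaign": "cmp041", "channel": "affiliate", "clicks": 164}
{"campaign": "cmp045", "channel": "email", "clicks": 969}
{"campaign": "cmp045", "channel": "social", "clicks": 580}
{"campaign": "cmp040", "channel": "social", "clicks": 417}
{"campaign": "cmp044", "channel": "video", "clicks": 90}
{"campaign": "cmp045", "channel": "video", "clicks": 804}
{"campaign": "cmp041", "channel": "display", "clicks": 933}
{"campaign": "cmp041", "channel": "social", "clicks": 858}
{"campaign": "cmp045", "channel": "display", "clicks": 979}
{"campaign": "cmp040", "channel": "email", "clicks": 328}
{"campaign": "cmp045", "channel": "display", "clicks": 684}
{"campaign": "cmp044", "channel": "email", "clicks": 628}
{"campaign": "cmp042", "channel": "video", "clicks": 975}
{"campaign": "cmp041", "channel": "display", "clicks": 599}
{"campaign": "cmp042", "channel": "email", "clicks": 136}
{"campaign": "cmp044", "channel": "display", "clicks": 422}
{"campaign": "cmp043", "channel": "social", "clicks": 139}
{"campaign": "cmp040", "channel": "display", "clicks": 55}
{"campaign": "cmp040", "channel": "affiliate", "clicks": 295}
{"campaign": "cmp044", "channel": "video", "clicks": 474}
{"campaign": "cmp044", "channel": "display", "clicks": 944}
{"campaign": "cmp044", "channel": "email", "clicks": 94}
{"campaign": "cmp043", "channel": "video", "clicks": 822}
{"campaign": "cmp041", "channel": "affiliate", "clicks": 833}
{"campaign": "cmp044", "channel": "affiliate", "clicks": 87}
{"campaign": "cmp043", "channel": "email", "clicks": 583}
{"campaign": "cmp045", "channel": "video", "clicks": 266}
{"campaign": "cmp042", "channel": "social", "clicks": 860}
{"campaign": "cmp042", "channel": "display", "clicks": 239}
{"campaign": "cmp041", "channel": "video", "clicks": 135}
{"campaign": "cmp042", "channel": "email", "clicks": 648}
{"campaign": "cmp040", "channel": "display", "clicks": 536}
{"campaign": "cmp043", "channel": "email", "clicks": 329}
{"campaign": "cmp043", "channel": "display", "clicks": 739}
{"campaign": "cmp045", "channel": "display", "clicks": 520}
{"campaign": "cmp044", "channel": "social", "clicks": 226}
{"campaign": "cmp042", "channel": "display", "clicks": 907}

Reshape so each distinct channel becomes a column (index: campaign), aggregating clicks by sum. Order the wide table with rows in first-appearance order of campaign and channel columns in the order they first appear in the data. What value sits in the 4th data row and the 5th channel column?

2268

With rows in first-appearance order of campaign, row 4 is campaign=cmp041. channel columns in first-appearance order: social, email, affiliate, video, display; column 5 is display.
Long rows with campaign=cmp041, channel=display: 736 + 933 + 599 = 2268.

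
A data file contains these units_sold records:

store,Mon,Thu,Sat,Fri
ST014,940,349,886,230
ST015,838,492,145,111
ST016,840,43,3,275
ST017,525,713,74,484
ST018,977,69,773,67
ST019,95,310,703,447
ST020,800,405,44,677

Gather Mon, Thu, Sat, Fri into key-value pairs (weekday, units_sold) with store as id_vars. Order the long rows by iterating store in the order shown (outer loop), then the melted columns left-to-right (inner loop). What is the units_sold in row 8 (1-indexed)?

111

28 rows total (7 × 4). Row 8: index ⌊(8-1)/4⌋ = 1 into store → ST015; (8-1) mod 4 = 3 into the melted columns → Fri.
So row 8 is (ST015, Fri, 111); units_sold = 111.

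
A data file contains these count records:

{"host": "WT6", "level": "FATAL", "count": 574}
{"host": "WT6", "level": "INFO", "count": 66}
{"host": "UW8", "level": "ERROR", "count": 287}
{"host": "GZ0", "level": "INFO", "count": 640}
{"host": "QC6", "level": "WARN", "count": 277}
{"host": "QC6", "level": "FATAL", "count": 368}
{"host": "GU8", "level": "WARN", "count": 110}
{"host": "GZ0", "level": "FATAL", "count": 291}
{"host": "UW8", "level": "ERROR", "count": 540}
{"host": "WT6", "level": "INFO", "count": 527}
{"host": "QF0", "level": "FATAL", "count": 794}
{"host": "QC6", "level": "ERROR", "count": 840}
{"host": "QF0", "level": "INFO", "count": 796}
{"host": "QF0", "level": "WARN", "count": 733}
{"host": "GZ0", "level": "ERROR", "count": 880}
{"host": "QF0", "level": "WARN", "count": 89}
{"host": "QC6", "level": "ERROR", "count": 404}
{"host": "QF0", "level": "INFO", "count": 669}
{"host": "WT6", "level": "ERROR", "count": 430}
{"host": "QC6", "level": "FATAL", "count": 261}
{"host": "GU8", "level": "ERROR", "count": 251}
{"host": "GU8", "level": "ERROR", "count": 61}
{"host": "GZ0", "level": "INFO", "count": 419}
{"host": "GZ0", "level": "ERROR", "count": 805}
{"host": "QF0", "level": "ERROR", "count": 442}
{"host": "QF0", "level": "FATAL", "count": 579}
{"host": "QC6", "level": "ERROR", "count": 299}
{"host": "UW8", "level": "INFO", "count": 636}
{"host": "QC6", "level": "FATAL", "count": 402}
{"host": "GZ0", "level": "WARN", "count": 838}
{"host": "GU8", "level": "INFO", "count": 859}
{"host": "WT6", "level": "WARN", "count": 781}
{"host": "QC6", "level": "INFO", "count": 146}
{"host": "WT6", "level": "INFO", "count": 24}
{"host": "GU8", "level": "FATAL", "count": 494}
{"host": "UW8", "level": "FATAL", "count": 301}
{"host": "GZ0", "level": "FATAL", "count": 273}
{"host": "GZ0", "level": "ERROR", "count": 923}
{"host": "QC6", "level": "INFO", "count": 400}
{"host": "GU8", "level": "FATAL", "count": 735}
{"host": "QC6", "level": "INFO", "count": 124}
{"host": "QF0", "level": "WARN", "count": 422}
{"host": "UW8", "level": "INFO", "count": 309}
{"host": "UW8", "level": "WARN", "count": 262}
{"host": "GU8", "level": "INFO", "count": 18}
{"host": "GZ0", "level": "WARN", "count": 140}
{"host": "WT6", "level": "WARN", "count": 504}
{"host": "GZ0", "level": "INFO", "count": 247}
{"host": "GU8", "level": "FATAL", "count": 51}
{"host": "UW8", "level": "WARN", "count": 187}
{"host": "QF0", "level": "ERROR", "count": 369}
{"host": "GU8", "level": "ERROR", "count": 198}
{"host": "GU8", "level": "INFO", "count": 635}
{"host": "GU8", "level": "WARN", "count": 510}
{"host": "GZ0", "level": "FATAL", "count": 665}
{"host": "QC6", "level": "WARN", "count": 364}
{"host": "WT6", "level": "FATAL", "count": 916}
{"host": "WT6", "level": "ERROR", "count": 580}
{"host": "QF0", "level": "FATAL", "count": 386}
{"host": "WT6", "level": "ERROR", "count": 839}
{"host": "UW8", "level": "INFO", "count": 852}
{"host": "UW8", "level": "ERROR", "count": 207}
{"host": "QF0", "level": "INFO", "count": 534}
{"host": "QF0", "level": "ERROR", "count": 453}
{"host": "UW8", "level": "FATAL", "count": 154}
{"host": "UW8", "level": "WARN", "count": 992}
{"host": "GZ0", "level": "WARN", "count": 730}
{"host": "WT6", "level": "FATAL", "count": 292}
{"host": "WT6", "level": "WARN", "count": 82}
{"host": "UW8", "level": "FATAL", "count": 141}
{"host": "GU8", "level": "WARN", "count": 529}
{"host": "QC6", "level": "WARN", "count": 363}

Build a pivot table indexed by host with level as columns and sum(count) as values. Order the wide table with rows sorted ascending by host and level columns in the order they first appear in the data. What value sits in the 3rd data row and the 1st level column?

With rows sorted ascending by host, row 3 is host=QC6. level columns in first-appearance order: FATAL, INFO, ERROR, WARN; column 1 is FATAL.
Long rows with host=QC6, level=FATAL: 368 + 261 + 402 = 1031.

1031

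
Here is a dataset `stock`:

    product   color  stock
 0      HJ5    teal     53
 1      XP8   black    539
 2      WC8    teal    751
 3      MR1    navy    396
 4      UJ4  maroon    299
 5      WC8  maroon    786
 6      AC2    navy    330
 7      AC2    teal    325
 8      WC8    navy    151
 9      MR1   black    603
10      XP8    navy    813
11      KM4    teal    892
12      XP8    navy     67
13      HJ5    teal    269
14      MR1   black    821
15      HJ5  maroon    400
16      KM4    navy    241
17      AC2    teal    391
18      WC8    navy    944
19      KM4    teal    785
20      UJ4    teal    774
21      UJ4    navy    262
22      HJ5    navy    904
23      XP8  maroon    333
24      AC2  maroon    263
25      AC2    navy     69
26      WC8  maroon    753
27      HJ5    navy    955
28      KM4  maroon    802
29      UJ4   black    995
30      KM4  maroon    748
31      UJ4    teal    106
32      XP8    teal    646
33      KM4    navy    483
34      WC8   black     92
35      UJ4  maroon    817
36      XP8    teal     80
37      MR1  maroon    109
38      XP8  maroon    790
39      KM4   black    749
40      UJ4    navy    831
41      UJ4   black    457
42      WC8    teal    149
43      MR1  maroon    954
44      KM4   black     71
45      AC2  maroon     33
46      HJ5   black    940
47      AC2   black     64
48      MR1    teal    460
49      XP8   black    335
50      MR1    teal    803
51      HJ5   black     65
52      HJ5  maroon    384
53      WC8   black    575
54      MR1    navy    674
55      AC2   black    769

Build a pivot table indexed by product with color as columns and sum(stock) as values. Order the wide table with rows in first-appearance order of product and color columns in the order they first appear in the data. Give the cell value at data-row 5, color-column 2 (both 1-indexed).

1452

With rows in first-appearance order of product, row 5 is product=UJ4. color columns in first-appearance order: teal, black, navy, maroon; column 2 is black.
Long rows with product=UJ4, color=black: 995 + 457 = 1452.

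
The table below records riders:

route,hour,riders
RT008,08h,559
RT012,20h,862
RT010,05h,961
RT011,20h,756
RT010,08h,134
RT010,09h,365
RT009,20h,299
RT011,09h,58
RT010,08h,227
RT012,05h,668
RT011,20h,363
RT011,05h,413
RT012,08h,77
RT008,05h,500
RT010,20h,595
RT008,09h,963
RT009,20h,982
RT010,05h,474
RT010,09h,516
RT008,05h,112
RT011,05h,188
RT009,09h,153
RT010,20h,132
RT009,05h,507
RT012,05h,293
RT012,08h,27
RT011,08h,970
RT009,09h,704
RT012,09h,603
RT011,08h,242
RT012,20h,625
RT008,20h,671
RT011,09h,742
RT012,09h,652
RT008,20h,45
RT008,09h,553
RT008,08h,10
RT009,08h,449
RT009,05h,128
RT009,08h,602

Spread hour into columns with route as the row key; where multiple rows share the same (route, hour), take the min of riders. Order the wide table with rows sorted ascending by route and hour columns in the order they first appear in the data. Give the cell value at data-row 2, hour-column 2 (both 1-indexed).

299

With rows sorted ascending by route, row 2 is route=RT009. hour columns in first-appearance order: 08h, 20h, 05h, 09h; column 2 is 20h.
Long rows with route=RT009, hour=20h: min(299, 982) = 299.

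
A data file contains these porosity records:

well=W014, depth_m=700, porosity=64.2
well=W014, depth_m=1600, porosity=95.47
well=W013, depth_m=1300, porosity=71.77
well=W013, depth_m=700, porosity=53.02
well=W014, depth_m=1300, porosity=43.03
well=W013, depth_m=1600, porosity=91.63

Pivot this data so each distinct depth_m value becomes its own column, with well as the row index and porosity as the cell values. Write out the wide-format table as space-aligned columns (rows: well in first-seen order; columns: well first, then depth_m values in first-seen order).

well  700    1600   1300 
W014  64.2   95.47  43.03
W013  53.02  91.63  71.77

Columns: well plus the 3 distinct depth_m values (700, 1600, 1300).
For example, row W014 column 700 takes porosity=64.2 from the long row (W014, 700).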